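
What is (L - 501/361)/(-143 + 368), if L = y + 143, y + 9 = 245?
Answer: 136318/81225 ≈ 1.6783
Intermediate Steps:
y = 236 (y = -9 + 245 = 236)
L = 379 (L = 236 + 143 = 379)
(L - 501/361)/(-143 + 368) = (379 - 501/361)/(-143 + 368) = (379 - 501*1/361)/225 = (379 - 501/361)*(1/225) = (136318/361)*(1/225) = 136318/81225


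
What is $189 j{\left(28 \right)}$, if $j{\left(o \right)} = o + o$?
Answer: $10584$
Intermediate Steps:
$j{\left(o \right)} = 2 o$
$189 j{\left(28 \right)} = 189 \cdot 2 \cdot 28 = 189 \cdot 56 = 10584$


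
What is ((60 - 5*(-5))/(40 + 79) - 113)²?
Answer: 617796/49 ≈ 12608.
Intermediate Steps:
((60 - 5*(-5))/(40 + 79) - 113)² = ((60 + 25)/119 - 113)² = (85*(1/119) - 113)² = (5/7 - 113)² = (-786/7)² = 617796/49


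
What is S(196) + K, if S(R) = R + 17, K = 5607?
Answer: 5820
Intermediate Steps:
S(R) = 17 + R
S(196) + K = (17 + 196) + 5607 = 213 + 5607 = 5820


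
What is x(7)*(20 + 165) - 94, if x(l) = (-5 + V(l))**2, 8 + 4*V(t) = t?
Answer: 80081/16 ≈ 5005.1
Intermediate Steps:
V(t) = -2 + t/4
x(l) = (-7 + l/4)**2 (x(l) = (-5 + (-2 + l/4))**2 = (-7 + l/4)**2)
x(7)*(20 + 165) - 94 = ((-28 + 7)**2/16)*(20 + 165) - 94 = ((1/16)*(-21)**2)*185 - 94 = ((1/16)*441)*185 - 94 = (441/16)*185 - 94 = 81585/16 - 94 = 80081/16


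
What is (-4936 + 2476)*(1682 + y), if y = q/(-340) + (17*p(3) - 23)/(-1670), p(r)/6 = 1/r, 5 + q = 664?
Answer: -11733404559/2839 ≈ -4.1329e+6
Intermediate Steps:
q = 659 (q = -5 + 664 = 659)
p(r) = 6/r
y = -110427/56780 (y = 659/(-340) + (17*(6/3) - 23)/(-1670) = 659*(-1/340) + (17*(6*(⅓)) - 23)*(-1/1670) = -659/340 + (17*2 - 23)*(-1/1670) = -659/340 + (34 - 23)*(-1/1670) = -659/340 + 11*(-1/1670) = -659/340 - 11/1670 = -110427/56780 ≈ -1.9448)
(-4936 + 2476)*(1682 + y) = (-4936 + 2476)*(1682 - 110427/56780) = -2460*95393533/56780 = -11733404559/2839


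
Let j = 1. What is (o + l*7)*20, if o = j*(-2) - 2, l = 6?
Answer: 760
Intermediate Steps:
o = -4 (o = 1*(-2) - 2 = -2 - 2 = -4)
(o + l*7)*20 = (-4 + 6*7)*20 = (-4 + 42)*20 = 38*20 = 760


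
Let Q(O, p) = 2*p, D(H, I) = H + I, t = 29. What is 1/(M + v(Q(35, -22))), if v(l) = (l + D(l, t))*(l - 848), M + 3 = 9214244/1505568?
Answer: 376392/19809932561 ≈ 1.9000e-5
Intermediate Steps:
M = 1174385/376392 (M = -3 + 9214244/1505568 = -3 + 9214244*(1/1505568) = -3 + 2303561/376392 = 1174385/376392 ≈ 3.1201)
v(l) = (-848 + l)*(29 + 2*l) (v(l) = (l + (l + 29))*(l - 848) = (l + (29 + l))*(-848 + l) = (29 + 2*l)*(-848 + l) = (-848 + l)*(29 + 2*l))
1/(M + v(Q(35, -22))) = 1/(1174385/376392 + (-24592 - 3334*(-22) + 2*(2*(-22))²)) = 1/(1174385/376392 + (-24592 - 1667*(-44) + 2*(-44)²)) = 1/(1174385/376392 + (-24592 + 73348 + 2*1936)) = 1/(1174385/376392 + (-24592 + 73348 + 3872)) = 1/(1174385/376392 + 52628) = 1/(19809932561/376392) = 376392/19809932561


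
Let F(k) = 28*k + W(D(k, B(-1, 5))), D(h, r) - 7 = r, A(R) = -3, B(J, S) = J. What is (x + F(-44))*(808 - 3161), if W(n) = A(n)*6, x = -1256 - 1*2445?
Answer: 11649703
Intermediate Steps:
x = -3701 (x = -1256 - 2445 = -3701)
D(h, r) = 7 + r
W(n) = -18 (W(n) = -3*6 = -18)
F(k) = -18 + 28*k (F(k) = 28*k - 18 = -18 + 28*k)
(x + F(-44))*(808 - 3161) = (-3701 + (-18 + 28*(-44)))*(808 - 3161) = (-3701 + (-18 - 1232))*(-2353) = (-3701 - 1250)*(-2353) = -4951*(-2353) = 11649703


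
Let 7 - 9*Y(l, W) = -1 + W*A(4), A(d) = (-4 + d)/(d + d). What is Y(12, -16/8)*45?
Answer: 40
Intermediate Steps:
A(d) = (-4 + d)/(2*d) (A(d) = (-4 + d)/((2*d)) = (-4 + d)*(1/(2*d)) = (-4 + d)/(2*d))
Y(l, W) = 8/9 (Y(l, W) = 7/9 - (-1 + W*((1/2)*(-4 + 4)/4))/9 = 7/9 - (-1 + W*((1/2)*(1/4)*0))/9 = 7/9 - (-1 + W*0)/9 = 7/9 - (-1 + 0)/9 = 7/9 - 1/9*(-1) = 7/9 + 1/9 = 8/9)
Y(12, -16/8)*45 = (8/9)*45 = 40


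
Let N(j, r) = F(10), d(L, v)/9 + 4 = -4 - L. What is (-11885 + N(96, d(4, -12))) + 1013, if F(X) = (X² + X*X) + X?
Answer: -10662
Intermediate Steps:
F(X) = X + 2*X² (F(X) = (X² + X²) + X = 2*X² + X = X + 2*X²)
d(L, v) = -72 - 9*L (d(L, v) = -36 + 9*(-4 - L) = -36 + (-36 - 9*L) = -72 - 9*L)
N(j, r) = 210 (N(j, r) = 10*(1 + 2*10) = 10*(1 + 20) = 10*21 = 210)
(-11885 + N(96, d(4, -12))) + 1013 = (-11885 + 210) + 1013 = -11675 + 1013 = -10662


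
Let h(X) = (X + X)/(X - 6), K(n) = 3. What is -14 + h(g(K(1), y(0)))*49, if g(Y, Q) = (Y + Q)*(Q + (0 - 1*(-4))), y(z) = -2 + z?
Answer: -63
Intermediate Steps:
g(Y, Q) = (4 + Q)*(Q + Y) (g(Y, Q) = (Q + Y)*(Q + (0 + 4)) = (Q + Y)*(Q + 4) = (Q + Y)*(4 + Q) = (4 + Q)*(Q + Y))
h(X) = 2*X/(-6 + X) (h(X) = (2*X)/(-6 + X) = 2*X/(-6 + X))
-14 + h(g(K(1), y(0)))*49 = -14 + (2*((-2 + 0)² + 4*(-2 + 0) + 4*3 + (-2 + 0)*3)/(-6 + ((-2 + 0)² + 4*(-2 + 0) + 4*3 + (-2 + 0)*3)))*49 = -14 + (2*((-2)² + 4*(-2) + 12 - 2*3)/(-6 + ((-2)² + 4*(-2) + 12 - 2*3)))*49 = -14 + (2*(4 - 8 + 12 - 6)/(-6 + (4 - 8 + 12 - 6)))*49 = -14 + (2*2/(-6 + 2))*49 = -14 + (2*2/(-4))*49 = -14 + (2*2*(-¼))*49 = -14 - 1*49 = -14 - 49 = -63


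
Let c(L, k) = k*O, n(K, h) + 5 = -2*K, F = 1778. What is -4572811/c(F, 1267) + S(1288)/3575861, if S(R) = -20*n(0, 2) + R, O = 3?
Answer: -16351731239483/13591847661 ≈ -1203.1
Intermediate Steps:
n(K, h) = -5 - 2*K
c(L, k) = 3*k (c(L, k) = k*3 = 3*k)
S(R) = 100 + R (S(R) = -20*(-5 - 2*0) + R = -20*(-5 + 0) + R = -20*(-5) + R = 100 + R)
-4572811/c(F, 1267) + S(1288)/3575861 = -4572811/(3*1267) + (100 + 1288)/3575861 = -4572811/3801 + 1388*(1/3575861) = -4572811*1/3801 + 1388/3575861 = -4572811/3801 + 1388/3575861 = -16351731239483/13591847661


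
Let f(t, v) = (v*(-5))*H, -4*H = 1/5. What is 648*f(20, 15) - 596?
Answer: 1834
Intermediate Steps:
H = -1/20 (H = -¼/5 = -¼*⅕ = -1/20 ≈ -0.050000)
f(t, v) = v/4 (f(t, v) = (v*(-5))*(-1/20) = -5*v*(-1/20) = v/4)
648*f(20, 15) - 596 = 648*((¼)*15) - 596 = 648*(15/4) - 596 = 2430 - 596 = 1834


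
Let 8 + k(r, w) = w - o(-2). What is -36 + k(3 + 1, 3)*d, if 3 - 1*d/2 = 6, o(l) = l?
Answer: -18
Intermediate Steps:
d = -6 (d = 6 - 2*6 = 6 - 12 = -6)
k(r, w) = -6 + w (k(r, w) = -8 + (w - 1*(-2)) = -8 + (w + 2) = -8 + (2 + w) = -6 + w)
-36 + k(3 + 1, 3)*d = -36 + (-6 + 3)*(-6) = -36 - 3*(-6) = -36 + 18 = -18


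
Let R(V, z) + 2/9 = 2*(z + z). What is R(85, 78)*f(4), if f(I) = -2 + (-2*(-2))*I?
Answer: 39284/9 ≈ 4364.9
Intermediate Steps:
R(V, z) = -2/9 + 4*z (R(V, z) = -2/9 + 2*(z + z) = -2/9 + 2*(2*z) = -2/9 + 4*z)
f(I) = -2 + 4*I
R(85, 78)*f(4) = (-2/9 + 4*78)*(-2 + 4*4) = (-2/9 + 312)*(-2 + 16) = (2806/9)*14 = 39284/9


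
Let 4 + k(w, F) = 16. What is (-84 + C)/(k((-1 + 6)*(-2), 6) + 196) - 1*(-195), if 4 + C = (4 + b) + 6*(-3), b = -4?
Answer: 20227/104 ≈ 194.49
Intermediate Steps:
k(w, F) = 12 (k(w, F) = -4 + 16 = 12)
C = -22 (C = -4 + ((4 - 4) + 6*(-3)) = -4 + (0 - 18) = -4 - 18 = -22)
(-84 + C)/(k((-1 + 6)*(-2), 6) + 196) - 1*(-195) = (-84 - 22)/(12 + 196) - 1*(-195) = -106/208 + 195 = -106*1/208 + 195 = -53/104 + 195 = 20227/104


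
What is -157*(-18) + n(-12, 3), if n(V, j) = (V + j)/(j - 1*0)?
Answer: 2823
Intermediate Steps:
n(V, j) = (V + j)/j (n(V, j) = (V + j)/(j + 0) = (V + j)/j)
-157*(-18) + n(-12, 3) = -157*(-18) + (-12 + 3)/3 = 2826 + (⅓)*(-9) = 2826 - 3 = 2823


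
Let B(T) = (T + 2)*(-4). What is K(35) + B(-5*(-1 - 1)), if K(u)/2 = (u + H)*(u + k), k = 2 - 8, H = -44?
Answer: -570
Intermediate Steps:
k = -6
B(T) = -8 - 4*T (B(T) = (2 + T)*(-4) = -8 - 4*T)
K(u) = 2*(-44 + u)*(-6 + u) (K(u) = 2*((u - 44)*(u - 6)) = 2*((-44 + u)*(-6 + u)) = 2*(-44 + u)*(-6 + u))
K(35) + B(-5*(-1 - 1)) = (528 - 100*35 + 2*35**2) + (-8 - (-20)*(-1 - 1)) = (528 - 3500 + 2*1225) + (-8 - (-20)*(-2)) = (528 - 3500 + 2450) + (-8 - 4*10) = -522 + (-8 - 40) = -522 - 48 = -570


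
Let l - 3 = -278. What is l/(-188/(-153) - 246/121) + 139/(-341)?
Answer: 346797373/1015498 ≈ 341.50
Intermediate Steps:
l = -275 (l = 3 - 278 = -275)
l/(-188/(-153) - 246/121) + 139/(-341) = -275/(-188/(-153) - 246/121) + 139/(-341) = -275/(-188*(-1/153) - 246*1/121) + 139*(-1/341) = -275/(188/153 - 246/121) - 139/341 = -275/(-14890/18513) - 139/341 = -275*(-18513/14890) - 139/341 = 1018215/2978 - 139/341 = 346797373/1015498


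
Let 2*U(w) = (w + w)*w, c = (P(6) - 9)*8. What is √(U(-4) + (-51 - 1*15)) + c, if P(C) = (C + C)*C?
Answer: 504 + 5*I*√2 ≈ 504.0 + 7.0711*I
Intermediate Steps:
P(C) = 2*C² (P(C) = (2*C)*C = 2*C²)
c = 504 (c = (2*6² - 9)*8 = (2*36 - 9)*8 = (72 - 9)*8 = 63*8 = 504)
U(w) = w² (U(w) = ((w + w)*w)/2 = ((2*w)*w)/2 = (2*w²)/2 = w²)
√(U(-4) + (-51 - 1*15)) + c = √((-4)² + (-51 - 1*15)) + 504 = √(16 + (-51 - 15)) + 504 = √(16 - 66) + 504 = √(-50) + 504 = 5*I*√2 + 504 = 504 + 5*I*√2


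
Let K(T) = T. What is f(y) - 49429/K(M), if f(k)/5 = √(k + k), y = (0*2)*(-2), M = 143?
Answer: -49429/143 ≈ -345.66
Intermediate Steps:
y = 0 (y = 0*(-2) = 0)
f(k) = 5*√2*√k (f(k) = 5*√(k + k) = 5*√(2*k) = 5*(√2*√k) = 5*√2*√k)
f(y) - 49429/K(M) = 5*√2*√0 - 49429/143 = 5*√2*0 - 49429*1/143 = 0 - 49429/143 = -49429/143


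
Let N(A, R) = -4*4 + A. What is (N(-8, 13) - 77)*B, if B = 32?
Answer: -3232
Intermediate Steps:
N(A, R) = -16 + A
(N(-8, 13) - 77)*B = ((-16 - 8) - 77)*32 = (-24 - 77)*32 = -101*32 = -3232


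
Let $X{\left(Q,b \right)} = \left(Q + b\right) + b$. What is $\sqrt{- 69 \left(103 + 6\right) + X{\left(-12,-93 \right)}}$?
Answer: $i \sqrt{7719} \approx 87.858 i$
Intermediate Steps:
$X{\left(Q,b \right)} = Q + 2 b$
$\sqrt{- 69 \left(103 + 6\right) + X{\left(-12,-93 \right)}} = \sqrt{- 69 \left(103 + 6\right) + \left(-12 + 2 \left(-93\right)\right)} = \sqrt{\left(-69\right) 109 - 198} = \sqrt{-7521 - 198} = \sqrt{-7719} = i \sqrt{7719}$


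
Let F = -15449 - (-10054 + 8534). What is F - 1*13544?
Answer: -27473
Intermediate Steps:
F = -13929 (F = -15449 - 1*(-1520) = -15449 + 1520 = -13929)
F - 1*13544 = -13929 - 1*13544 = -13929 - 13544 = -27473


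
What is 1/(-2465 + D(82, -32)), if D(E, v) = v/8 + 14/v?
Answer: -16/39511 ≈ -0.00040495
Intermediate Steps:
D(E, v) = 14/v + v/8 (D(E, v) = v*(⅛) + 14/v = v/8 + 14/v = 14/v + v/8)
1/(-2465 + D(82, -32)) = 1/(-2465 + (14/(-32) + (⅛)*(-32))) = 1/(-2465 + (14*(-1/32) - 4)) = 1/(-2465 + (-7/16 - 4)) = 1/(-2465 - 71/16) = 1/(-39511/16) = -16/39511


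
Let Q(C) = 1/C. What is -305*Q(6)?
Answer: -305/6 ≈ -50.833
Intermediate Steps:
-305*Q(6) = -305/6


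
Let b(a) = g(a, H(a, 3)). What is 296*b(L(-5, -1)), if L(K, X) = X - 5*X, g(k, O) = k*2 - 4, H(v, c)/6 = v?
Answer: 1184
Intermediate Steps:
H(v, c) = 6*v
g(k, O) = -4 + 2*k (g(k, O) = 2*k - 4 = -4 + 2*k)
L(K, X) = -4*X
b(a) = -4 + 2*a
296*b(L(-5, -1)) = 296*(-4 + 2*(-4*(-1))) = 296*(-4 + 2*4) = 296*(-4 + 8) = 296*4 = 1184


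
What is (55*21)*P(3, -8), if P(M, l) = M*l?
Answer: -27720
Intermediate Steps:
(55*21)*P(3, -8) = (55*21)*(3*(-8)) = 1155*(-24) = -27720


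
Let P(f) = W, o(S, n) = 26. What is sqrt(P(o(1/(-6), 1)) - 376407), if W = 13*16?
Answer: I*sqrt(376199) ≈ 613.35*I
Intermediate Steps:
W = 208
P(f) = 208
sqrt(P(o(1/(-6), 1)) - 376407) = sqrt(208 - 376407) = sqrt(-376199) = I*sqrt(376199)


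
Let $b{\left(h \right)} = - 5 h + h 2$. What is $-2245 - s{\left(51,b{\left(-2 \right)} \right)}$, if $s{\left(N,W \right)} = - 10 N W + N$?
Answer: $764$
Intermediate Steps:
$b{\left(h \right)} = - 3 h$ ($b{\left(h \right)} = - 5 h + 2 h = - 3 h$)
$s{\left(N,W \right)} = N - 10 N W$ ($s{\left(N,W \right)} = - 10 N W + N = N - 10 N W$)
$-2245 - s{\left(51,b{\left(-2 \right)} \right)} = -2245 - 51 \left(1 - 10 \left(\left(-3\right) \left(-2\right)\right)\right) = -2245 - 51 \left(1 - 60\right) = -2245 - 51 \left(-59\right) = -2245 - -3009 = -2245 + 3009 = 764$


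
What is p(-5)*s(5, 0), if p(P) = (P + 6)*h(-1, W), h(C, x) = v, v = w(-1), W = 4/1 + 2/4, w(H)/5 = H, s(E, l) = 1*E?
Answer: -25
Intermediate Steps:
s(E, l) = E
w(H) = 5*H
W = 9/2 (W = 4*1 + 2*(¼) = 4 + ½ = 9/2 ≈ 4.5000)
v = -5 (v = 5*(-1) = -5)
h(C, x) = -5
p(P) = -30 - 5*P (p(P) = (P + 6)*(-5) = (6 + P)*(-5) = -30 - 5*P)
p(-5)*s(5, 0) = (-30 - 5*(-5))*5 = (-30 + 25)*5 = -5*5 = -25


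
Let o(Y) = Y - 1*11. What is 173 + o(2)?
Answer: 164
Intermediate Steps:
o(Y) = -11 + Y (o(Y) = Y - 11 = -11 + Y)
173 + o(2) = 173 + (-11 + 2) = 173 - 9 = 164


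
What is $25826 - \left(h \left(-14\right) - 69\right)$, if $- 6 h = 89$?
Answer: $\frac{77062}{3} \approx 25687.0$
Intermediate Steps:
$h = - \frac{89}{6}$ ($h = \left(- \frac{1}{6}\right) 89 = - \frac{89}{6} \approx -14.833$)
$25826 - \left(h \left(-14\right) - 69\right) = 25826 - \left(\left(- \frac{89}{6}\right) \left(-14\right) - 69\right) = 25826 - \left(\frac{623}{3} - 69\right) = 25826 - \frac{416}{3} = \frac{77062}{3}$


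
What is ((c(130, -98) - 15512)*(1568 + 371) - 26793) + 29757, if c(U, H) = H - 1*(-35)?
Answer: -30196961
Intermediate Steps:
c(U, H) = 35 + H (c(U, H) = H + 35 = 35 + H)
((c(130, -98) - 15512)*(1568 + 371) - 26793) + 29757 = (((35 - 98) - 15512)*(1568 + 371) - 26793) + 29757 = ((-63 - 15512)*1939 - 26793) + 29757 = (-15575*1939 - 26793) + 29757 = (-30199925 - 26793) + 29757 = -30226718 + 29757 = -30196961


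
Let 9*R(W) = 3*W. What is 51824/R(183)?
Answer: 51824/61 ≈ 849.57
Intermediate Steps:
R(W) = W/3 (R(W) = (3*W)/9 = W/3)
51824/R(183) = 51824/(((1/3)*183)) = 51824/61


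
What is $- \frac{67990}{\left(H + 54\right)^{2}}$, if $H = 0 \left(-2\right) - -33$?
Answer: $- \frac{67990}{7569} \approx -8.9827$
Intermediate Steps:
$H = 33$ ($H = 0 + 33 = 33$)
$- \frac{67990}{\left(H + 54\right)^{2}} = - \frac{67990}{\left(33 + 54\right)^{2}} = - \frac{67990}{87^{2}} = - \frac{67990}{7569}$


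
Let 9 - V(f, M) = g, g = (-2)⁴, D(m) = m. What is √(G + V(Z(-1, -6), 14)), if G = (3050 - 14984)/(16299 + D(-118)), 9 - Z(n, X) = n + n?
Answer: I*√2025877381/16181 ≈ 2.7816*I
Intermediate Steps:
Z(n, X) = 9 - 2*n (Z(n, X) = 9 - (n + n) = 9 - 2*n)
g = 16
V(f, M) = -7 (V(f, M) = 9 - 1*16 = 9 - 16 = -7)
G = -11934/16181 (G = (3050 - 14984)/(16299 - 118) = -11934/16181 ≈ -0.73753)
√(G + V(Z(-1, -6), 14)) = √(-11934/16181 - 7) = √(-125201/16181) = I*√2025877381/16181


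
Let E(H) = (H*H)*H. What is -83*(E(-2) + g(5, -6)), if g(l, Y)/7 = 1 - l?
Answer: 2988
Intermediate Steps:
E(H) = H**3 (E(H) = H**2*H = H**3)
g(l, Y) = 7 - 7*l (g(l, Y) = 7*(1 - l) = 7 - 7*l)
-83*(E(-2) + g(5, -6)) = -83*((-2)**3 + (7 - 7*5)) = -83*(-8 + (7 - 35)) = -83*(-8 - 28) = -83*(-36) = 2988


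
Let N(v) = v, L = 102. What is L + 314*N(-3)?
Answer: -840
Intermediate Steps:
L + 314*N(-3) = 102 + 314*(-3) = 102 - 942 = -840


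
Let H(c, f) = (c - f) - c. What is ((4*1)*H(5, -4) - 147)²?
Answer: 17161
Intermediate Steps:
H(c, f) = -f
((4*1)*H(5, -4) - 147)² = ((4*1)*(-1*(-4)) - 147)² = (4*4 - 147)² = (16 - 147)² = (-131)² = 17161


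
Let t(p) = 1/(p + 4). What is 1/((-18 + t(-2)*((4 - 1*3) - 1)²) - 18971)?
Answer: -1/18989 ≈ -5.2662e-5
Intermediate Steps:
t(p) = 1/(4 + p)
1/((-18 + t(-2)*((4 - 1*3) - 1)²) - 18971) = 1/((-18 + ((4 - 1*3) - 1)²/(4 - 2)) - 18971) = 1/((-18 + ((4 - 3) - 1)²/2) - 18971) = 1/((-18 + (1 - 1)²/2) - 18971) = 1/((-18 + (½)*0²) - 18971) = 1/((-18 + (½)*0) - 18971) = 1/((-18 + 0) - 18971) = 1/(-18 - 18971) = 1/(-18989) = -1/18989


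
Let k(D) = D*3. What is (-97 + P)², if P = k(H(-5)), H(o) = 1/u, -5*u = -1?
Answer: 6724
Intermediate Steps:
u = ⅕ (u = -⅕*(-1) = ⅕ ≈ 0.20000)
H(o) = 5 (H(o) = 1/(⅕) = 5)
k(D) = 3*D
P = 15 (P = 3*5 = 15)
(-97 + P)² = (-97 + 15)² = (-82)² = 6724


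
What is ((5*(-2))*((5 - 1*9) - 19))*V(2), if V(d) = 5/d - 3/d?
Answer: 230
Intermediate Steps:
V(d) = 2/d
((5*(-2))*((5 - 1*9) - 19))*V(2) = ((5*(-2))*((5 - 1*9) - 19))*(2/2) = (-10*((5 - 9) - 19))*(2*(½)) = -10*(-4 - 19)*1 = -10*(-23)*1 = 230*1 = 230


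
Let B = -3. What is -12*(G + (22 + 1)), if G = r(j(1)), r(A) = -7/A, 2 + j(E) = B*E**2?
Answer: -1464/5 ≈ -292.80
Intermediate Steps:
j(E) = -2 - 3*E**2
G = 7/5 (G = -7/(-2 - 3*1**2) = -7/(-2 - 3*1) = -7/(-2 - 3) = -7/(-5) = -7*(-1/5) = 7/5 ≈ 1.4000)
-12*(G + (22 + 1)) = -12*(7/5 + (22 + 1)) = -12*(7/5 + 23) = -12*122/5 = -1464/5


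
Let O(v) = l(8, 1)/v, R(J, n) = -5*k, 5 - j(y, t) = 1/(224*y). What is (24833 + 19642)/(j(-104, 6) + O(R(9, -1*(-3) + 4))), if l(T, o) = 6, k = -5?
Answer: 8634080000/1017267 ≈ 8487.5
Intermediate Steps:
j(y, t) = 5 - 1/(224*y)
R(J, n) = 25 (R(J, n) = -5*(-5) = 25)
O(v) = 6/v
(24833 + 19642)/(j(-104, 6) + O(R(9, -1*(-3) + 4))) = (24833 + 19642)/((5 - 1/224/(-104)) + 6/25) = 44475/((5 - 1/224*(-1/104)) + 6*(1/25)) = 44475/((5 + 1/23296) + 6/25) = 44475/(116481/23296 + 6/25) = 44475/(3051801/582400) = 44475*(582400/3051801) = 8634080000/1017267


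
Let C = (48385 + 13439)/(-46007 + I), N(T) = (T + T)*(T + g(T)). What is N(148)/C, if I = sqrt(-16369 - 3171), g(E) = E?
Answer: -62983583/966 + 1369*I*sqrt(4885)/483 ≈ -65200.0 + 198.1*I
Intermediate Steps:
I = 2*I*sqrt(4885) (I = sqrt(-19540) = 2*I*sqrt(4885) ≈ 139.79*I)
N(T) = 4*T**2 (N(T) = (T + T)*(T + T) = (2*T)*(2*T) = 4*T**2)
C = 61824/(-46007 + 2*I*sqrt(4885)) (C = (48385 + 13439)/(-46007 + 2*I*sqrt(4885)) = 61824/(-46007 + 2*I*sqrt(4885)) ≈ -1.3438 - 0.0040829*I)
N(148)/C = (4*148**2)/(-2844336768/2116663589 - 123648*I*sqrt(4885)/2116663589) = (4*21904)/(-2844336768/2116663589 - 123648*I*sqrt(4885)/2116663589) = 87616/(-2844336768/2116663589 - 123648*I*sqrt(4885)/2116663589)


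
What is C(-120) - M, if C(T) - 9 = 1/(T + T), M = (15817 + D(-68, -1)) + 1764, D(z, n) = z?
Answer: -4200961/240 ≈ -17504.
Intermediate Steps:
M = 17513 (M = (15817 - 68) + 1764 = 15749 + 1764 = 17513)
C(T) = 9 + 1/(2*T) (C(T) = 9 + 1/(T + T) = 9 + 1/(2*T))
C(-120) - M = (9 + (1/2)/(-120)) - 1*17513 = (9 + (1/2)*(-1/120)) - 17513 = (9 - 1/240) - 17513 = 2159/240 - 17513 = -4200961/240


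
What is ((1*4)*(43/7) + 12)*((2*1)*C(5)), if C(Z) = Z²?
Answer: 12800/7 ≈ 1828.6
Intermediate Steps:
((1*4)*(43/7) + 12)*((2*1)*C(5)) = ((1*4)*(43/7) + 12)*((2*1)*5²) = (4*(43*(⅐)) + 12)*(2*25) = (4*(43/7) + 12)*50 = (172/7 + 12)*50 = (256/7)*50 = 12800/7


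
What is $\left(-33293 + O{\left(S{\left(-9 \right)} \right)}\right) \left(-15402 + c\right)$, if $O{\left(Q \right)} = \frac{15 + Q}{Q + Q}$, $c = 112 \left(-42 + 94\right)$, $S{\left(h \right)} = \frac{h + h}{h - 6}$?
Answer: $\frac{637631405}{2} \approx 3.1882 \cdot 10^{8}$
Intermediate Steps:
$S{\left(h \right)} = \frac{2 h}{-6 + h}$
$c = 5824$ ($c = 112 \cdot 52 = 5824$)
$O{\left(Q \right)} = \frac{15 + Q}{2 Q}$
$\left(-33293 + O{\left(S{\left(-9 \right)} \right)}\right) \left(-15402 + c\right) = \left(-33293 + \frac{15 + 2 \left(-9\right) \frac{1}{-6 - 9}}{2 \cdot 2 \left(-9\right) \frac{1}{-6 - 9}}\right) \left(-15402 + 5824\right) = \left(-33293 + \frac{15 + 2 \left(-9\right) \frac{1}{-15}}{2 \cdot 2 \left(-9\right) \frac{1}{-15}}\right) \left(-9578\right) = \left(-33293 + \frac{15 + 2 \left(-9\right) \left(- \frac{1}{15}\right)}{2 \cdot 2 \left(-9\right) \left(- \frac{1}{15}\right)}\right) \left(-9578\right) = \left(-33293 + \frac{15 + \frac{6}{5}}{2 \cdot \frac{6}{5}}\right) \left(-9578\right) = \left(-33293 + \frac{1}{2} \cdot \frac{5}{6} \cdot \frac{81}{5}\right) \left(-9578\right) = \left(-33293 + \frac{27}{4}\right) \left(-9578\right) = \left(- \frac{133145}{4}\right) \left(-9578\right) = \frac{637631405}{2}$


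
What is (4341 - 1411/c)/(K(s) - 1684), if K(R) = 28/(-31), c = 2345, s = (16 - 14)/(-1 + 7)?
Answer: -157762627/61242020 ≈ -2.5761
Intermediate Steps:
s = ⅓ (s = 2/6 = 2*(⅙) = ⅓ ≈ 0.33333)
K(R) = -28/31 (K(R) = 28*(-1/31) = -28/31)
(4341 - 1411/c)/(K(s) - 1684) = (4341 - 1411/2345)/(-28/31 - 1684) = (4341 - 1411*1/2345)/(-52232/31) = (4341 - 1411/2345)*(-31/52232) = (10178234/2345)*(-31/52232) = -157762627/61242020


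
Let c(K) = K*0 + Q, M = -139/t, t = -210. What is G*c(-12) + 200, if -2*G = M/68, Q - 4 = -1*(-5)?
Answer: 1903583/9520 ≈ 199.96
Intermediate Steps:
M = 139/210 (M = -139/(-210) = -139*(-1/210) = 139/210 ≈ 0.66190)
Q = 9 (Q = 4 - 1*(-5) = 4 + 5 = 9)
G = -139/28560 (G = -139/(420*68) = -½*139/14280 = -139/28560 ≈ -0.0048669)
c(K) = 9 (c(K) = K*0 + 9 = 0 + 9 = 9)
G*c(-12) + 200 = -139/28560*9 + 200 = -417/9520 + 200 = 1903583/9520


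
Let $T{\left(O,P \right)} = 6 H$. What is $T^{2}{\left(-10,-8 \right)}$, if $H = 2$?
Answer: $144$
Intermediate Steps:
$T{\left(O,P \right)} = 12$ ($T{\left(O,P \right)} = 6 \cdot 2 = 12$)
$T^{2}{\left(-10,-8 \right)} = 12^{2} = 144$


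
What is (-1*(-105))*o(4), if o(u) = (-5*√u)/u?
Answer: -525/2 ≈ -262.50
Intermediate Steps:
o(u) = -5/√u
(-1*(-105))*o(4) = (-1*(-105))*(-5/√4) = 105*(-5*½) = 105*(-5/2) = -525/2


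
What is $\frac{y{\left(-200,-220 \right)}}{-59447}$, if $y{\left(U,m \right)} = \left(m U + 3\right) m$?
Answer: $\frac{9680660}{59447} \approx 162.85$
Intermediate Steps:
$y{\left(U,m \right)} = m \left(3 + U m\right)$ ($y{\left(U,m \right)} = \left(U m + 3\right) m = \left(3 + U m\right) m = m \left(3 + U m\right)$)
$\frac{y{\left(-200,-220 \right)}}{-59447} = \frac{\left(-220\right) \left(3 - -44000\right)}{-59447} = - 220 \left(3 + 44000\right) \left(- \frac{1}{59447}\right) = \left(-220\right) 44003 \left(- \frac{1}{59447}\right) = \left(-9680660\right) \left(- \frac{1}{59447}\right) = \frac{9680660}{59447}$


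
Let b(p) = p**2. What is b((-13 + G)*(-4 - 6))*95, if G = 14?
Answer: 9500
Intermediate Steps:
b((-13 + G)*(-4 - 6))*95 = ((-13 + 14)*(-4 - 6))**2*95 = (1*(-10))**2*95 = (-10)**2*95 = 100*95 = 9500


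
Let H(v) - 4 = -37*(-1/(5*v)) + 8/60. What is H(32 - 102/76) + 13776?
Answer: 240812048/17475 ≈ 13780.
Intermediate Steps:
H(v) = 62/15 + 37/(5*v) (H(v) = 4 + (-37*(-1/(5*v)) + 8/60) = 4 + (-(-37)/(5*v) + 8*(1/60)) = 4 + (37/(5*v) + 2/15) = 4 + (2/15 + 37/(5*v)) = 62/15 + 37/(5*v))
H(32 - 102/76) + 13776 = (111 + 62*(32 - 102/76))/(15*(32 - 102/76)) + 13776 = (111 + 62*(32 - 1*51/38))/(15*(32 - 1*51/38)) + 13776 = (111 + 62*(32 - 51/38))/(15*(32 - 51/38)) + 13776 = (111 + 62*(1165/38))/(15*(1165/38)) + 13776 = (1/15)*(38/1165)*(111 + 36115/19) + 13776 = (1/15)*(38/1165)*(38224/19) + 13776 = 76448/17475 + 13776 = 240812048/17475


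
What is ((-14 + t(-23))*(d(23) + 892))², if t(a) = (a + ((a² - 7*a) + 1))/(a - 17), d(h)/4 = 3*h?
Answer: 32144186944/25 ≈ 1.2858e+9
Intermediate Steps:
d(h) = 12*h (d(h) = 4*(3*h) = 12*h)
t(a) = (1 + a² - 6*a)/(-17 + a) (t(a) = (a + (1 + a² - 7*a))/(-17 + a) = (1 + a² - 6*a)/(-17 + a))
((-14 + t(-23))*(d(23) + 892))² = ((-14 + (1 + (-23)² - 6*(-23))/(-17 - 23))*(12*23 + 892))² = ((-14 + (1 + 529 + 138)/(-40))*(276 + 892))² = ((-14 - 1/40*668)*1168)² = ((-14 - 167/10)*1168)² = (-307/10*1168)² = (-179288/5)² = 32144186944/25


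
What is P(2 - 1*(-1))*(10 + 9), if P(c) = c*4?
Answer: 228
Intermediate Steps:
P(c) = 4*c
P(2 - 1*(-1))*(10 + 9) = (4*(2 - 1*(-1)))*(10 + 9) = (4*(2 + 1))*19 = (4*3)*19 = 12*19 = 228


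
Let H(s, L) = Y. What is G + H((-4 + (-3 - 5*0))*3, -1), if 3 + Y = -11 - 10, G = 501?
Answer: 477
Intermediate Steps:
Y = -24 (Y = -3 + (-11 - 10) = -3 - 21 = -24)
H(s, L) = -24
G + H((-4 + (-3 - 5*0))*3, -1) = 501 - 24 = 477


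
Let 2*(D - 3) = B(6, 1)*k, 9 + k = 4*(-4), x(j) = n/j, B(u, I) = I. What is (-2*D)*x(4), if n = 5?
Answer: 95/4 ≈ 23.750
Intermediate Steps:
x(j) = 5/j
k = -25 (k = -9 + 4*(-4) = -9 - 16 = -25)
D = -19/2 (D = 3 + (1*(-25))/2 = 3 + (½)*(-25) = 3 - 25/2 = -19/2 ≈ -9.5000)
(-2*D)*x(4) = (-2*(-19/2))*(5/4) = 19*(5*(¼)) = 19*(5/4) = 95/4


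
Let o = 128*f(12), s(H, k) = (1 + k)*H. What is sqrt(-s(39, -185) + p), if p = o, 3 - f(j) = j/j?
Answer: 2*sqrt(1858) ≈ 86.209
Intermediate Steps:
f(j) = 2 (f(j) = 3 - j/j = 3 - 1*1 = 3 - 1 = 2)
s(H, k) = H*(1 + k)
o = 256 (o = 128*2 = 256)
p = 256
sqrt(-s(39, -185) + p) = sqrt(-39*(1 - 185) + 256) = sqrt(-39*(-184) + 256) = sqrt(-1*(-7176) + 256) = sqrt(7176 + 256) = sqrt(7432) = 2*sqrt(1858)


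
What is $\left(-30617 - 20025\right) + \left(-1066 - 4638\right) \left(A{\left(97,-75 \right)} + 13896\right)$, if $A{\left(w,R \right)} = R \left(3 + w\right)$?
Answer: $-36533426$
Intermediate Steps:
$\left(-30617 - 20025\right) + \left(-1066 - 4638\right) \left(A{\left(97,-75 \right)} + 13896\right) = \left(-30617 - 20025\right) + \left(-1066 - 4638\right) \left(- 75 \left(3 + 97\right) + 13896\right) = -50642 - 5704 \left(\left(-75\right) 100 + 13896\right) = -50642 - 5704 \left(-7500 + 13896\right) = -50642 - 36482784 = -36533426$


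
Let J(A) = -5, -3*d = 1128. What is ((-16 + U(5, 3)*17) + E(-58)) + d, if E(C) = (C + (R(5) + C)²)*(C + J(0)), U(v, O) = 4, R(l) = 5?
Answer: -173637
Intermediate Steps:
d = -376 (d = -⅓*1128 = -376)
E(C) = (-5 + C)*(C + (5 + C)²) (E(C) = (C + (5 + C)²)*(C - 5) = (C + (5 + C)²)*(-5 + C) = (-5 + C)*(C + (5 + C)²))
((-16 + U(5, 3)*17) + E(-58)) + d = ((-16 + 4*17) + (-125 + (-58)³ - 30*(-58) + 6*(-58)²)) - 376 = ((-16 + 68) + (-125 - 195112 + 1740 + 6*3364)) - 376 = (52 + (-125 - 195112 + 1740 + 20184)) - 376 = (52 - 173313) - 376 = -173261 - 376 = -173637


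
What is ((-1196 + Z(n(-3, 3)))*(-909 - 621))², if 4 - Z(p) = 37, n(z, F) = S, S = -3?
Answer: 3535791336900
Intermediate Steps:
n(z, F) = -3
Z(p) = -33 (Z(p) = 4 - 1*37 = 4 - 37 = -33)
((-1196 + Z(n(-3, 3)))*(-909 - 621))² = ((-1196 - 33)*(-909 - 621))² = (-1229*(-1530))² = 1880370² = 3535791336900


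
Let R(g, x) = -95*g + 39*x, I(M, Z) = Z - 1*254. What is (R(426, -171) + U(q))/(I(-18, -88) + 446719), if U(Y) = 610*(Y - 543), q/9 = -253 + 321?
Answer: -5049/446377 ≈ -0.011311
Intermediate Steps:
I(M, Z) = -254 + Z (I(M, Z) = Z - 254 = -254 + Z)
q = 612 (q = 9*(-253 + 321) = 9*68 = 612)
U(Y) = -331230 + 610*Y (U(Y) = 610*(-543 + Y) = -331230 + 610*Y)
(R(426, -171) + U(q))/(I(-18, -88) + 446719) = ((-95*426 + 39*(-171)) + (-331230 + 610*612))/((-254 - 88) + 446719) = ((-40470 - 6669) + (-331230 + 373320))/(-342 + 446719) = (-47139 + 42090)/446377 = -5049*1/446377 = -5049/446377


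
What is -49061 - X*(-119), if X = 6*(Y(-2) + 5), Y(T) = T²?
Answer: -42635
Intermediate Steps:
X = 54 (X = 6*((-2)² + 5) = 6*(4 + 5) = 6*9 = 54)
-49061 - X*(-119) = -49061 - 54*(-119) = -49061 - 1*(-6426) = -49061 + 6426 = -42635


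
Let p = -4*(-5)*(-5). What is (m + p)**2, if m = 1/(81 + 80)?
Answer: 259177801/25921 ≈ 9998.8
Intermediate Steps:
p = -100 (p = 20*(-5) = -100)
m = 1/161 ≈ 0.0062112
(m + p)**2 = (1/161 - 100)**2 = (-16099/161)**2 = 259177801/25921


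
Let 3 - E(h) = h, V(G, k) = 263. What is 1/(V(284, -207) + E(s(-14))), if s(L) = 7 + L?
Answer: 1/273 ≈ 0.0036630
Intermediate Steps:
E(h) = 3 - h
1/(V(284, -207) + E(s(-14))) = 1/(263 + (3 - (7 - 14))) = 1/(263 + (3 - 1*(-7))) = 1/(263 + (3 + 7)) = 1/(263 + 10) = 1/273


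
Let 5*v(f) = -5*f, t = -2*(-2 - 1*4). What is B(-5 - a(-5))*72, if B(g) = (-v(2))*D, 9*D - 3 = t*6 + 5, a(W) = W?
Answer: 1280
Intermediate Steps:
t = 12 (t = -2*(-2 - 4) = -2*(-6) = 12)
v(f) = -f (v(f) = (-5*f)/5 = -f)
D = 80/9 (D = 1/3 + (12*6 + 5)/9 = 1/3 + (72 + 5)/9 = 1/3 + (1/9)*77 = 1/3 + 77/9 = 80/9 ≈ 8.8889)
B(g) = 160/9 (B(g) = -(-1)*2*(80/9) = -1*(-2)*(80/9) = 2*(80/9) = 160/9)
B(-5 - a(-5))*72 = (160/9)*72 = 1280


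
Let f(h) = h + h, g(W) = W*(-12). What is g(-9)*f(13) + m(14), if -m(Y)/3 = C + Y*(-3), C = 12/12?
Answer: 2931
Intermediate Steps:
C = 1 (C = 12*(1/12) = 1)
m(Y) = -3 + 9*Y (m(Y) = -3*(1 + Y*(-3)) = -3*(1 - 3*Y) = -3 + 9*Y)
g(W) = -12*W
f(h) = 2*h
g(-9)*f(13) + m(14) = (-12*(-9))*(2*13) + (-3 + 9*14) = 108*26 + (-3 + 126) = 2808 + 123 = 2931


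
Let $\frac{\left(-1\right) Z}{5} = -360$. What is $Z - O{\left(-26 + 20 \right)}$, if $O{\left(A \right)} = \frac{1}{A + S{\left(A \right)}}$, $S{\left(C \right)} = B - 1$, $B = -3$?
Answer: $\frac{18001}{10} \approx 1800.1$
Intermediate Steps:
$S{\left(C \right)} = -4$ ($S{\left(C \right)} = -3 - 1 = -4$)
$Z = 1800$ ($Z = \left(-5\right) \left(-360\right) = 1800$)
$O{\left(A \right)} = \frac{1}{-4 + A}$ ($O{\left(A \right)} = \frac{1}{A - 4} = \frac{1}{-4 + A}$)
$Z - O{\left(-26 + 20 \right)} = 1800 - \frac{1}{-4 + \left(-26 + 20\right)} = 1800 - \frac{1}{-4 - 6} = 1800 - \frac{1}{-10} = 1800 - - \frac{1}{10} = 1800 + \frac{1}{10} = \frac{18001}{10}$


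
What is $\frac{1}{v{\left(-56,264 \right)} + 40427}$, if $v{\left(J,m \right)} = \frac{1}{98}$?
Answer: $\frac{98}{3961847} \approx 2.4736 \cdot 10^{-5}$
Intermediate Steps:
$v{\left(J,m \right)} = \frac{1}{98}$
$\frac{1}{v{\left(-56,264 \right)} + 40427} = \frac{1}{\frac{1}{98} + 40427} = \frac{1}{\frac{3961847}{98}} = \frac{98}{3961847}$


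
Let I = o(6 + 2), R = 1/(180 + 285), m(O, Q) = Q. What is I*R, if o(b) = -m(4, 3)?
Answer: -1/155 ≈ -0.0064516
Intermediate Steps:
R = 1/465 ≈ 0.0021505
o(b) = -3 (o(b) = -1*3 = -3)
I = -3
I*R = -3*1/465 = -1/155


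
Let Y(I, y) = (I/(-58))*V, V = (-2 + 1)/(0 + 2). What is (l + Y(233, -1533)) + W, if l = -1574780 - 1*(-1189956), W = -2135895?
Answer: -292403171/116 ≈ -2.5207e+6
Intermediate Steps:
l = -384824 (l = -1574780 + 1189956 = -384824)
V = -½ (V = -1/2 = -1*½ = -½ ≈ -0.50000)
Y(I, y) = I/116 (Y(I, y) = (I/(-58))*(-½) = (I*(-1/58))*(-½) = -I/58*(-½) = I/116)
(l + Y(233, -1533)) + W = (-384824 + (1/116)*233) - 2135895 = (-384824 + 233/116) - 2135895 = -44639351/116 - 2135895 = -292403171/116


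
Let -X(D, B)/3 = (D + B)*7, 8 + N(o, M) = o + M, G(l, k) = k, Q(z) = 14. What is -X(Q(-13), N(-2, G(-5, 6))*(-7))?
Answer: 882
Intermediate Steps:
N(o, M) = -8 + M + o (N(o, M) = -8 + (o + M) = -8 + (M + o) = -8 + M + o)
X(D, B) = -21*B - 21*D (X(D, B) = -3*(D + B)*7 = -3*(B + D)*7 = -3*(7*B + 7*D) = -21*B - 21*D)
-X(Q(-13), N(-2, G(-5, 6))*(-7)) = -(-21*(-8 + 6 - 2)*(-7) - 21*14) = -(-(-84)*(-7) - 294) = -(-21*28 - 294) = -(-588 - 294) = -1*(-882) = 882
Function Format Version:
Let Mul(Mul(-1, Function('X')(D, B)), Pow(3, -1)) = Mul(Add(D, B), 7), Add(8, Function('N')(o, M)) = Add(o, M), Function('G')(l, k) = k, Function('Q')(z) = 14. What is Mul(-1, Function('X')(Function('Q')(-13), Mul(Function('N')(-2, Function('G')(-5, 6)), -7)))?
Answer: 882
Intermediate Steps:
Function('N')(o, M) = Add(-8, M, o) (Function('N')(o, M) = Add(-8, Add(o, M)) = Add(-8, Add(M, o)) = Add(-8, M, o))
Function('X')(D, B) = Add(Mul(-21, B), Mul(-21, D)) (Function('X')(D, B) = Mul(-3, Mul(Add(D, B), 7)) = Mul(-3, Mul(Add(B, D), 7)) = Mul(-3, Add(Mul(7, B), Mul(7, D))) = Add(Mul(-21, B), Mul(-21, D)))
Mul(-1, Function('X')(Function('Q')(-13), Mul(Function('N')(-2, Function('G')(-5, 6)), -7))) = Mul(-1, Add(Mul(-21, Mul(Add(-8, 6, -2), -7)), Mul(-21, 14))) = Mul(-1, Add(Mul(-21, Mul(-4, -7)), -294)) = Mul(-1, Add(Mul(-21, 28), -294)) = Mul(-1, Add(-588, -294)) = Mul(-1, -882) = 882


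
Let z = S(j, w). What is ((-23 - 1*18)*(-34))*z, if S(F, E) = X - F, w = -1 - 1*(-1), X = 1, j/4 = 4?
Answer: -20910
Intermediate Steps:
j = 16 (j = 4*4 = 16)
w = 0 (w = -1 + 1 = 0)
S(F, E) = 1 - F
z = -15 (z = 1 - 1*16 = 1 - 16 = -15)
((-23 - 1*18)*(-34))*z = ((-23 - 1*18)*(-34))*(-15) = ((-23 - 18)*(-34))*(-15) = -41*(-34)*(-15) = 1394*(-15) = -20910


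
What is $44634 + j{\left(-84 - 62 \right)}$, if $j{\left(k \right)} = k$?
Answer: $44488$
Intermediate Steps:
$44634 + j{\left(-84 - 62 \right)} = 44634 - 146 = 44488$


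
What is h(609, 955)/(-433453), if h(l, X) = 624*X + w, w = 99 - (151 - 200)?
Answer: -596068/433453 ≈ -1.3752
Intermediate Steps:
w = 148 (w = 99 - 1*(-49) = 99 + 49 = 148)
h(l, X) = 148 + 624*X (h(l, X) = 624*X + 148 = 148 + 624*X)
h(609, 955)/(-433453) = (148 + 624*955)/(-433453) = (148 + 595920)*(-1/433453) = 596068*(-1/433453) = -596068/433453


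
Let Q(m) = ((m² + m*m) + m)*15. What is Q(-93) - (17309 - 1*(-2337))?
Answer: 238429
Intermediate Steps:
Q(m) = 15*m + 30*m² (Q(m) = ((m² + m²) + m)*15 = (2*m² + m)*15 = (m + 2*m²)*15 = 15*m + 30*m²)
Q(-93) - (17309 - 1*(-2337)) = 15*(-93)*(1 + 2*(-93)) - (17309 - 1*(-2337)) = 15*(-93)*(1 - 186) - (17309 + 2337) = 15*(-93)*(-185) - 1*19646 = 258075 - 19646 = 238429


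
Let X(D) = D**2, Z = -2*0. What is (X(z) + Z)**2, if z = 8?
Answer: 4096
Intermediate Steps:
Z = 0
(X(z) + Z)**2 = (8**2 + 0)**2 = (64 + 0)**2 = 64**2 = 4096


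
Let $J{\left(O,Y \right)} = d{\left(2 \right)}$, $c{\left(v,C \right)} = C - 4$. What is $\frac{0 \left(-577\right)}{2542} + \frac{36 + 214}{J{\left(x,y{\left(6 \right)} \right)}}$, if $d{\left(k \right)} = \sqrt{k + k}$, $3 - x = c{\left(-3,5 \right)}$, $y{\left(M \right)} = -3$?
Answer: $125$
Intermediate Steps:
$c{\left(v,C \right)} = -4 + C$
$x = 2$ ($x = 3 - \left(-4 + 5\right) = 3 - 1 = 2$)
$d{\left(k \right)} = \sqrt{2} \sqrt{k}$ ($d{\left(k \right)} = \sqrt{2 k} = \sqrt{2} \sqrt{k}$)
$J{\left(O,Y \right)} = 2$ ($J{\left(O,Y \right)} = \sqrt{2} \sqrt{2} = 2$)
$\frac{0 \left(-577\right)}{2542} + \frac{36 + 214}{J{\left(x,y{\left(6 \right)} \right)}} = \frac{0 \left(-577\right)}{2542} + \frac{36 + 214}{2} = 0 \cdot \frac{1}{2542} + 250 \cdot \frac{1}{2} = 0 + 125 = 125$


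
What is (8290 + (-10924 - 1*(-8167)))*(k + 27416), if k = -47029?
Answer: -108518729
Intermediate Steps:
(8290 + (-10924 - 1*(-8167)))*(k + 27416) = (8290 + (-10924 - 1*(-8167)))*(-47029 + 27416) = (8290 + (-10924 + 8167))*(-19613) = (8290 - 2757)*(-19613) = 5533*(-19613) = -108518729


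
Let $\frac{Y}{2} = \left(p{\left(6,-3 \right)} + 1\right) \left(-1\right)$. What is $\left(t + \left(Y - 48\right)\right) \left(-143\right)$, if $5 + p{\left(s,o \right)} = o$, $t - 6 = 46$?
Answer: $-2574$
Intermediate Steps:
$t = 52$ ($t = 6 + 46 = 52$)
$p{\left(s,o \right)} = -5 + o$
$Y = 14$ ($Y = 2 \left(\left(-5 - 3\right) + 1\right) \left(-1\right) = 2 \left(-8 + 1\right) \left(-1\right) = 2 \left(\left(-7\right) \left(-1\right)\right) = 2 \cdot 7 = 14$)
$\left(t + \left(Y - 48\right)\right) \left(-143\right) = \left(52 + \left(14 - 48\right)\right) \left(-143\right) = \left(52 - 34\right) \left(-143\right) = 18 \left(-143\right) = -2574$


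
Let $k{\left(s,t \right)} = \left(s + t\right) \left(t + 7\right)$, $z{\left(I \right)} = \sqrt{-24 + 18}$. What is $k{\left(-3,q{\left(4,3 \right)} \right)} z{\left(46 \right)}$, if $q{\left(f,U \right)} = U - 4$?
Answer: $- 24 i \sqrt{6} \approx - 58.788 i$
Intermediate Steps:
$q{\left(f,U \right)} = -4 + U$
$z{\left(I \right)} = i \sqrt{6}$ ($z{\left(I \right)} = \sqrt{-6} = i \sqrt{6}$)
$k{\left(s,t \right)} = \left(7 + t\right) \left(s + t\right)$ ($k{\left(s,t \right)} = \left(s + t\right) \left(7 + t\right) = \left(7 + t\right) \left(s + t\right)$)
$k{\left(-3,q{\left(4,3 \right)} \right)} z{\left(46 \right)} = \left(\left(-4 + 3\right)^{2} + 7 \left(-3\right) + 7 \left(-4 + 3\right) - 3 \left(-4 + 3\right)\right) i \sqrt{6} = \left(\left(-1\right)^{2} - 21 + 7 \left(-1\right) - -3\right) i \sqrt{6} = \left(1 - 21 - 7 + 3\right) i \sqrt{6} = - 24 i \sqrt{6}$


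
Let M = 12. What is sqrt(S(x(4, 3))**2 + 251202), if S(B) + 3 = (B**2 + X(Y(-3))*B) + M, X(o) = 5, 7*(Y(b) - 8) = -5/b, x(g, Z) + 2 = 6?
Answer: sqrt(253227) ≈ 503.22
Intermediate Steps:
x(g, Z) = 4 (x(g, Z) = -2 + 6 = 4)
Y(b) = 8 - 5/(7*b) (Y(b) = 8 + (-5/b)/7 = 8 - 5/(7*b))
S(B) = 9 + B**2 + 5*B (S(B) = -3 + ((B**2 + 5*B) + 12) = -3 + (12 + B**2 + 5*B) = 9 + B**2 + 5*B)
sqrt(S(x(4, 3))**2 + 251202) = sqrt((9 + 4**2 + 5*4)**2 + 251202) = sqrt((9 + 16 + 20)**2 + 251202) = sqrt(45**2 + 251202) = sqrt(2025 + 251202) = sqrt(253227)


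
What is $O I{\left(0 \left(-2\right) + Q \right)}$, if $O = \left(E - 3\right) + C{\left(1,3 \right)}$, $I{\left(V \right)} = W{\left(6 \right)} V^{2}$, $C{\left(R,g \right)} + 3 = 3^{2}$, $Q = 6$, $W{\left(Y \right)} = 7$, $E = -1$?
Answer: $504$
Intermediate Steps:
$C{\left(R,g \right)} = 6$ ($C{\left(R,g \right)} = -3 + 3^{2} = -3 + 9 = 6$)
$I{\left(V \right)} = 7 V^{2}$
$O = 2$ ($O = \left(-1 - 3\right) + 6 = -4 + 6 = 2$)
$O I{\left(0 \left(-2\right) + Q \right)} = 2 \cdot 7 \left(0 \left(-2\right) + 6\right)^{2} = 2 \cdot 7 \left(0 + 6\right)^{2} = 2 \cdot 7 \cdot 6^{2} = 2 \cdot 7 \cdot 36 = 2 \cdot 252 = 504$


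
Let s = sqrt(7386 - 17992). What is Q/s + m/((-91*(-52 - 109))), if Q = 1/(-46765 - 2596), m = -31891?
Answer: -31891/14651 + I*sqrt(10606)/523522766 ≈ -2.1767 + 1.9672e-7*I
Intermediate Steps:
s = I*sqrt(10606) (s = sqrt(-10606) = I*sqrt(10606) ≈ 102.99*I)
Q = -1/49361 (Q = 1/(-49361) = -1/49361 ≈ -2.0259e-5)
Q/s + m/((-91*(-52 - 109))) = -(-I*sqrt(10606)/10606)/49361 - 31891*(-1/(91*(-52 - 109))) = -(-1)*I*sqrt(10606)/523522766 - 31891/((-91*(-161))) = I*sqrt(10606)/523522766 - 31891/14651 = -31891/14651 + I*sqrt(10606)/523522766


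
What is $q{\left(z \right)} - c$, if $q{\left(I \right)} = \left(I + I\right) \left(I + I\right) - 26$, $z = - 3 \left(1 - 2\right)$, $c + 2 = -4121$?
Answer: $4133$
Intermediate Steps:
$c = -4123$ ($c = -2 - 4121 = -4123$)
$z = 3$ ($z = \left(-3\right) \left(-1\right) = 3$)
$q{\left(I \right)} = -26 + 4 I^{2}$ ($q{\left(I \right)} = 2 I 2 I - 26 = 4 I^{2} - 26 = -26 + 4 I^{2}$)
$q{\left(z \right)} - c = \left(-26 + 4 \cdot 3^{2}\right) - -4123 = \left(-26 + 4 \cdot 9\right) + 4123 = \left(-26 + 36\right) + 4123 = 10 + 4123 = 4133$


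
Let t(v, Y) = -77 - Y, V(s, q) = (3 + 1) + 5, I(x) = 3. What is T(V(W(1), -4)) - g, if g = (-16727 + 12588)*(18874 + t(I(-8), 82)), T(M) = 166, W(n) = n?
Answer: 77461551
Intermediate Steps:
V(s, q) = 9 (V(s, q) = 4 + 5 = 9)
g = -77461385 (g = (-16727 + 12588)*(18874 + (-77 - 1*82)) = -4139*(18874 + (-77 - 82)) = -4139*(18874 - 159) = -4139*18715 = -77461385)
T(V(W(1), -4)) - g = 166 - 1*(-77461385) = 166 + 77461385 = 77461551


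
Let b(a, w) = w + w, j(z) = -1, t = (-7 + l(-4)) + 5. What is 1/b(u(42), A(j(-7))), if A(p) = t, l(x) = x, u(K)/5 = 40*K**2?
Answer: -1/12 ≈ -0.083333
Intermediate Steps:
u(K) = 200*K**2 (u(K) = 5*(40*K**2) = 200*K**2)
t = -6 (t = (-7 - 4) + 5 = -11 + 5 = -6)
A(p) = -6
b(a, w) = 2*w
1/b(u(42), A(j(-7))) = 1/(2*(-6)) = 1/(-12) = -1/12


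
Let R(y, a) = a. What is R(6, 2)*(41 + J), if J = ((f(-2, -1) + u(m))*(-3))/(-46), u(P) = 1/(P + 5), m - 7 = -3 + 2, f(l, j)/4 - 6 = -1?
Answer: 21409/253 ≈ 84.621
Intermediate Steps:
f(l, j) = 20 (f(l, j) = 24 + 4*(-1) = 24 - 4 = 20)
m = 6 (m = 7 + (-3 + 2) = 7 - 1 = 6)
u(P) = 1/(5 + P)
J = 663/506 (J = ((20 + 1/(5 + 6))*(-3))/(-46) = ((20 + 1/11)*(-3))*(-1/46) = ((221/11)*(-3))*(-1/46) = -663/11*(-1/46) = 663/506 ≈ 1.3103)
R(6, 2)*(41 + J) = 2*(41 + 663/506) = 2*(21409/506) = 21409/253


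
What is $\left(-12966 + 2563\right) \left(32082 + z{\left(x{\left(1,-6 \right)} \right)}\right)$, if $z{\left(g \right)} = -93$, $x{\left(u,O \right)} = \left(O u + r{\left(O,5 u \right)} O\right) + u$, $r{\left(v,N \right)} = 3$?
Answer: $-332781567$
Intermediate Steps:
$x{\left(u,O \right)} = u + 3 O + O u$ ($x{\left(u,O \right)} = \left(O u + 3 O\right) + u = \left(3 O + O u\right) + u = u + 3 O + O u$)
$\left(-12966 + 2563\right) \left(32082 + z{\left(x{\left(1,-6 \right)} \right)}\right) = \left(-12966 + 2563\right) \left(32082 - 93\right) = \left(-10403\right) 31989 = -332781567$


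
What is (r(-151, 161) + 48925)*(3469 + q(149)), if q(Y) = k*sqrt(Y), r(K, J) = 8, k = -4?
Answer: 169748577 - 195732*sqrt(149) ≈ 1.6736e+8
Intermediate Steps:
q(Y) = -4*sqrt(Y)
(r(-151, 161) + 48925)*(3469 + q(149)) = (8 + 48925)*(3469 - 4*sqrt(149)) = 48933*(3469 - 4*sqrt(149)) = 169748577 - 195732*sqrt(149)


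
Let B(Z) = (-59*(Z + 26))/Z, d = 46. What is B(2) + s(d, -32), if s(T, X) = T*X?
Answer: -2298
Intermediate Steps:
B(Z) = (-1534 - 59*Z)/Z (B(Z) = (-59*(26 + Z))/Z = (-1534 - 59*Z)/Z)
B(2) + s(d, -32) = (-59 - 1534/2) + 46*(-32) = (-59 - 1534*½) - 1472 = (-59 - 767) - 1472 = -826 - 1472 = -2298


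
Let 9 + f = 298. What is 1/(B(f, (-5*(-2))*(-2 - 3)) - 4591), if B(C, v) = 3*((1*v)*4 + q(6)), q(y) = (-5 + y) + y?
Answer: -1/5170 ≈ -0.00019342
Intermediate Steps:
f = 289 (f = -9 + 298 = 289)
q(y) = -5 + 2*y
B(C, v) = 21 + 12*v (B(C, v) = 3*((1*v)*4 + (-5 + 2*6)) = 3*(v*4 + (-5 + 12)) = 3*(4*v + 7) = 3*(7 + 4*v) = 21 + 12*v)
1/(B(f, (-5*(-2))*(-2 - 3)) - 4591) = 1/((21 + 12*((-5*(-2))*(-2 - 3))) - 4591) = 1/((21 + 12*(10*(-5))) - 4591) = 1/((21 + 12*(-50)) - 4591) = 1/((21 - 600) - 4591) = 1/(-579 - 4591) = 1/(-5170) = -1/5170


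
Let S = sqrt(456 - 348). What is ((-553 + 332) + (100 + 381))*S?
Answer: 1560*sqrt(3) ≈ 2702.0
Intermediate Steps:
S = 6*sqrt(3) (S = sqrt(108) = 6*sqrt(3) ≈ 10.392)
((-553 + 332) + (100 + 381))*S = ((-553 + 332) + (100 + 381))*(6*sqrt(3)) = (-221 + 481)*(6*sqrt(3)) = 260*(6*sqrt(3)) = 1560*sqrt(3)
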